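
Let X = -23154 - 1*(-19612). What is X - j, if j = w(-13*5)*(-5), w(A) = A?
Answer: -3867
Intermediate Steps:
j = 325 (j = -13*5*(-5) = -65*(-5) = 325)
X = -3542 (X = -23154 + 19612 = -3542)
X - j = -3542 - 1*325 = -3542 - 325 = -3867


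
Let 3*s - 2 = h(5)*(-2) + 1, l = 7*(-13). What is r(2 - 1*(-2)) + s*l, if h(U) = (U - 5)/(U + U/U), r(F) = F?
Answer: -87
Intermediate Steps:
l = -91
h(U) = (-5 + U)/(1 + U) (h(U) = (-5 + U)/(U + 1) = (-5 + U)/(1 + U))
s = 1 (s = ⅔ + (((-5 + 5)/(1 + 5))*(-2) + 1)/3 = ⅔ + ((0/6)*(-2) + 1)/3 = ⅔ + (((⅙)*0)*(-2) + 1)/3 = ⅔ + (0*(-2) + 1)/3 = ⅔ + (0 + 1)/3 = ⅔ + (⅓)*1 = ⅔ + ⅓ = 1)
r(2 - 1*(-2)) + s*l = (2 - 1*(-2)) + 1*(-91) = (2 + 2) - 91 = 4 - 91 = -87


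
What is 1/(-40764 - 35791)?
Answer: -1/76555 ≈ -1.3062e-5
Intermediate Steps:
1/(-40764 - 35791) = 1/(-76555) = -1/76555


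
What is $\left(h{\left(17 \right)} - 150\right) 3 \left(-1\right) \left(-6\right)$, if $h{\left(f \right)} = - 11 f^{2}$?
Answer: $-59922$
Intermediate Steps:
$\left(h{\left(17 \right)} - 150\right) 3 \left(-1\right) \left(-6\right) = \left(- 11 \cdot 17^{2} - 150\right) 3 \left(-1\right) \left(-6\right) = \left(\left(-11\right) 289 - 150\right) \left(\left(-3\right) \left(-6\right)\right) = \left(-3179 - 150\right) 18 = \left(-3329\right) 18 = -59922$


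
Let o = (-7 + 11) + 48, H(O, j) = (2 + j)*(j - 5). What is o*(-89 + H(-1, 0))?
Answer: -5148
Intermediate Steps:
H(O, j) = (-5 + j)*(2 + j) (H(O, j) = (2 + j)*(-5 + j) = (-5 + j)*(2 + j))
o = 52 (o = 4 + 48 = 52)
o*(-89 + H(-1, 0)) = 52*(-89 + (-10 + 0² - 3*0)) = 52*(-89 + (-10 + 0 + 0)) = 52*(-89 - 10) = 52*(-99) = -5148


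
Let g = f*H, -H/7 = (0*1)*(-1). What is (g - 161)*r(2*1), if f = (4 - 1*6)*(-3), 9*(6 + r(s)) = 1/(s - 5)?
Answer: 26243/27 ≈ 971.96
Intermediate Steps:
r(s) = -6 + 1/(9*(-5 + s)) (r(s) = -6 + 1/(9*(s - 5)) = -6 + 1/(9*(-5 + s)))
f = 6 (f = (4 - 6)*(-3) = -2*(-3) = 6)
H = 0 (H = -7*0*1*(-1) = -0*(-1) = -7*0 = 0)
g = 0 (g = 6*0 = 0)
(g - 161)*r(2*1) = (0 - 161)*((271 - 108)/(9*(-5 + 2*1))) = -161*(271 - 54*2)/(9*(-5 + 2)) = -161*(271 - 108)/(9*(-3)) = -161*(-1)*163/(9*3) = -161*(-163/27) = 26243/27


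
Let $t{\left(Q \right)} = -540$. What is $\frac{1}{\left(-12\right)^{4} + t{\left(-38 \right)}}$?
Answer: $\frac{1}{20196} \approx 4.9515 \cdot 10^{-5}$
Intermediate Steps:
$\frac{1}{\left(-12\right)^{4} + t{\left(-38 \right)}} = \frac{1}{\left(-12\right)^{4} - 540} = \frac{1}{20736 - 540} = \frac{1}{20196}$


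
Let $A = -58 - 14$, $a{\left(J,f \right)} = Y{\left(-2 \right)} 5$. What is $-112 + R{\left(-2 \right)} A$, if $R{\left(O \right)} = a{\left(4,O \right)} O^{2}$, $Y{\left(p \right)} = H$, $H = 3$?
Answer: $-4432$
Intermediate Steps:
$Y{\left(p \right)} = 3$
$a{\left(J,f \right)} = 15$ ($a{\left(J,f \right)} = 3 \cdot 5 = 15$)
$A = -72$ ($A = -58 - 14 = -72$)
$R{\left(O \right)} = 15 O^{2}$
$-112 + R{\left(-2 \right)} A = -112 + 15 \left(-2\right)^{2} \left(-72\right) = -112 + 15 \cdot 4 \left(-72\right) = -112 + 60 \left(-72\right) = -112 - 4320 = -4432$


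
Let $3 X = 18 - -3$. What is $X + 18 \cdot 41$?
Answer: $745$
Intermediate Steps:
$X = 7$ ($X = \frac{18 - -3}{3} = \frac{18 + 3}{3} = \frac{1}{3} \cdot 21 = 7$)
$X + 18 \cdot 41 = 7 + 18 \cdot 41 = 7 + 738 = 745$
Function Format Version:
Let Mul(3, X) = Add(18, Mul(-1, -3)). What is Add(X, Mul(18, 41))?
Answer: 745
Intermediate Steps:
X = 7 (X = Mul(Rational(1, 3), Add(18, Mul(-1, -3))) = Mul(Rational(1, 3), Add(18, 3)) = Mul(Rational(1, 3), 21) = 7)
Add(X, Mul(18, 41)) = Add(7, Mul(18, 41)) = Add(7, 738) = 745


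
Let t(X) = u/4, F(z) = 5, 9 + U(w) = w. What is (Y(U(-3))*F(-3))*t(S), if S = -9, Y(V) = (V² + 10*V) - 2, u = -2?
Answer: -55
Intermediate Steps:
U(w) = -9 + w
Y(V) = -2 + V² + 10*V
t(X) = -½ (t(X) = -2/4 = -2*¼ = -½)
(Y(U(-3))*F(-3))*t(S) = ((-2 + (-9 - 3)² + 10*(-9 - 3))*5)*(-½) = ((-2 + (-12)² + 10*(-12))*5)*(-½) = ((-2 + 144 - 120)*5)*(-½) = (22*5)*(-½) = 110*(-½) = -55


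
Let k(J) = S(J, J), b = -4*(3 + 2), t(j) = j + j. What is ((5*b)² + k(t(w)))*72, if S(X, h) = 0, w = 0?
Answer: 720000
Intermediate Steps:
t(j) = 2*j
b = -20 (b = -4*5 = -20)
k(J) = 0
((5*b)² + k(t(w)))*72 = ((5*(-20))² + 0)*72 = ((-100)² + 0)*72 = (10000 + 0)*72 = 10000*72 = 720000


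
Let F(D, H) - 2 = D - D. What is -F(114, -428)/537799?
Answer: -2/537799 ≈ -3.7189e-6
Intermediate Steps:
F(D, H) = 2 (F(D, H) = 2 + (D - D) = 2 + 0 = 2)
-F(114, -428)/537799 = -2/537799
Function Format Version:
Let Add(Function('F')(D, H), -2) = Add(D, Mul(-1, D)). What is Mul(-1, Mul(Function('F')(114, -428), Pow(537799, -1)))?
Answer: Rational(-2, 537799) ≈ -3.7189e-6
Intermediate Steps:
Function('F')(D, H) = 2 (Function('F')(D, H) = Add(2, Add(D, Mul(-1, D))) = Add(2, 0) = 2)
Mul(-1, Mul(Function('F')(114, -428), Pow(537799, -1))) = Mul(-1, Mul(2, Pow(537799, -1))) = Mul(-1, Mul(2, Rational(1, 537799))) = Mul(-1, Rational(2, 537799)) = Rational(-2, 537799)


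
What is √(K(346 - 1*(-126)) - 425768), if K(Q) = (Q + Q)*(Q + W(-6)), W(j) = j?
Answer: 2*√3534 ≈ 118.89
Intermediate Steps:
K(Q) = 2*Q*(-6 + Q) (K(Q) = (Q + Q)*(Q - 6) = (2*Q)*(-6 + Q) = 2*Q*(-6 + Q))
√(K(346 - 1*(-126)) - 425768) = √(2*(346 - 1*(-126))*(-6 + (346 - 1*(-126))) - 425768) = √(2*(346 + 126)*(-6 + (346 + 126)) - 425768) = √(2*472*(-6 + 472) - 425768) = √(2*472*466 - 425768) = √(439904 - 425768) = √14136 = 2*√3534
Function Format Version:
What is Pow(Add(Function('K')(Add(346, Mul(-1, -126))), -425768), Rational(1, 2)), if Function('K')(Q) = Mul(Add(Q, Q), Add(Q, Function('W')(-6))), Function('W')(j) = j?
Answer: Mul(2, Pow(3534, Rational(1, 2))) ≈ 118.89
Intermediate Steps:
Function('K')(Q) = Mul(2, Q, Add(-6, Q)) (Function('K')(Q) = Mul(Add(Q, Q), Add(Q, -6)) = Mul(Mul(2, Q), Add(-6, Q)) = Mul(2, Q, Add(-6, Q)))
Pow(Add(Function('K')(Add(346, Mul(-1, -126))), -425768), Rational(1, 2)) = Pow(Add(Mul(2, Add(346, Mul(-1, -126)), Add(-6, Add(346, Mul(-1, -126)))), -425768), Rational(1, 2)) = Pow(Add(Mul(2, Add(346, 126), Add(-6, Add(346, 126))), -425768), Rational(1, 2)) = Pow(Add(Mul(2, 472, Add(-6, 472)), -425768), Rational(1, 2)) = Pow(Add(Mul(2, 472, 466), -425768), Rational(1, 2)) = Pow(Add(439904, -425768), Rational(1, 2)) = Pow(14136, Rational(1, 2)) = Mul(2, Pow(3534, Rational(1, 2)))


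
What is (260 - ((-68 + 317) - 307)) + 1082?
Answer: 1400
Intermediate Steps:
(260 - ((-68 + 317) - 307)) + 1082 = (260 - (249 - 307)) + 1082 = (260 - 1*(-58)) + 1082 = (260 + 58) + 1082 = 318 + 1082 = 1400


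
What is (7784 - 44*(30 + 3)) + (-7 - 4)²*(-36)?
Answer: 1976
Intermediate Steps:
(7784 - 44*(30 + 3)) + (-7 - 4)²*(-36) = (7784 - 44*33) + (-11)²*(-36) = (7784 - 1452) + 121*(-36) = 6332 - 4356 = 1976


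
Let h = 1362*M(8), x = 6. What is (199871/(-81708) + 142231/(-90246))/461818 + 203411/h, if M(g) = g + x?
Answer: 1374380364530848603/128836229048735208 ≈ 10.668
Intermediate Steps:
M(g) = 6 + g (M(g) = g + 6 = 6 + g)
h = 19068 (h = 1362*(6 + 8) = 1362*14 = 19068)
(199871/(-81708) + 142231/(-90246))/461818 + 203411/h = (199871/(-81708) + 142231/(-90246))/461818 + 203411/19068 = (199871*(-1/81708) + 142231*(-1/90246))*(1/461818) + 203411*(1/19068) = (-199871/81708 - 142231/90246)*(1/461818) + 203411/19068 = -4943161469/1228970028*1/461818 + 203411/19068 = -4943161469/567560480390904 + 203411/19068 = 1374380364530848603/128836229048735208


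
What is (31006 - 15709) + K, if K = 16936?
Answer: 32233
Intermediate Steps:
(31006 - 15709) + K = (31006 - 15709) + 16936 = 15297 + 16936 = 32233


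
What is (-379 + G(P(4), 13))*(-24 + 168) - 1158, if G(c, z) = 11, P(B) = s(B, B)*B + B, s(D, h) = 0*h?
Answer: -54150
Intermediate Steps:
s(D, h) = 0
P(B) = B (P(B) = 0*B + B = 0 + B = B)
(-379 + G(P(4), 13))*(-24 + 168) - 1158 = (-379 + 11)*(-24 + 168) - 1158 = -368*144 - 1158 = -52992 - 1158 = -54150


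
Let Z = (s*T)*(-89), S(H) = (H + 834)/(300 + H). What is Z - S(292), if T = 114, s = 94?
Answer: -282302867/296 ≈ -9.5373e+5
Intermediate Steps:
S(H) = (834 + H)/(300 + H)
Z = -953724 (Z = (94*114)*(-89) = 10716*(-89) = -953724)
Z - S(292) = -953724 - (834 + 292)/(300 + 292) = -953724 - 1126/592 = -953724 - 1*563/296 = -953724 - 563/296 = -282302867/296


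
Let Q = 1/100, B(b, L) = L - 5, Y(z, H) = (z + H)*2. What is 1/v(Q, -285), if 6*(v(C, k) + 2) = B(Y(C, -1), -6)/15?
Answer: -90/191 ≈ -0.47120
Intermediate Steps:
Y(z, H) = 2*H + 2*z (Y(z, H) = (H + z)*2 = 2*H + 2*z)
B(b, L) = -5 + L
Q = 1/100 ≈ 0.010000
v(C, k) = -191/90 (v(C, k) = -2 + ((-5 - 6)/15)/6 = -2 + (-11*1/15)/6 = -2 + (⅙)*(-11/15) = -2 - 11/90 = -191/90)
1/v(Q, -285) = 1/(-191/90) = -90/191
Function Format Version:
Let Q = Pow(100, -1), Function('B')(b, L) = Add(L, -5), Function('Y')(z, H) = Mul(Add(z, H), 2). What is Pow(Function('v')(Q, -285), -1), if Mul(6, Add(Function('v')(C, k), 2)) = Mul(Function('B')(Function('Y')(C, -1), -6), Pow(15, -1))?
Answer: Rational(-90, 191) ≈ -0.47120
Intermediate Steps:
Function('Y')(z, H) = Add(Mul(2, H), Mul(2, z)) (Function('Y')(z, H) = Mul(Add(H, z), 2) = Add(Mul(2, H), Mul(2, z)))
Function('B')(b, L) = Add(-5, L)
Q = Rational(1, 100) ≈ 0.010000
Function('v')(C, k) = Rational(-191, 90) (Function('v')(C, k) = Add(-2, Mul(Rational(1, 6), Mul(Add(-5, -6), Pow(15, -1)))) = Add(-2, Mul(Rational(1, 6), Mul(-11, Rational(1, 15)))) = Add(-2, Mul(Rational(1, 6), Rational(-11, 15))) = Add(-2, Rational(-11, 90)) = Rational(-191, 90))
Pow(Function('v')(Q, -285), -1) = Pow(Rational(-191, 90), -1) = Rational(-90, 191)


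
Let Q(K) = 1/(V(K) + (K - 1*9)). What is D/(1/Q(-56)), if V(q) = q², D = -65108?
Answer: -65108/3071 ≈ -21.201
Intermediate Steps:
Q(K) = 1/(-9 + K + K²) (Q(K) = 1/(K² + (K - 1*9)) = 1/(K² + (K - 9)) = 1/(K² + (-9 + K)) = 1/(-9 + K + K²))
D/(1/Q(-56)) = -65108/(-9 - 56 + (-56)²) = -65108/(-9 - 56 + 3136) = -65108/3071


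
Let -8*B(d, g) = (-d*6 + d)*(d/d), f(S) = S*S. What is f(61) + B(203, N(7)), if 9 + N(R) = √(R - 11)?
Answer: 30783/8 ≈ 3847.9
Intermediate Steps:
N(R) = -9 + √(-11 + R) (N(R) = -9 + √(R - 11) = -9 + √(-11 + R))
f(S) = S²
B(d, g) = 5*d/8 (B(d, g) = -(-d*6 + d)*d/d/8 = -(-6*d + d)/8 = -(-5*d)/8 = -(-5)*d/8 = 5*d/8)
f(61) + B(203, N(7)) = 61² + (5/8)*203 = 3721 + 1015/8 = 30783/8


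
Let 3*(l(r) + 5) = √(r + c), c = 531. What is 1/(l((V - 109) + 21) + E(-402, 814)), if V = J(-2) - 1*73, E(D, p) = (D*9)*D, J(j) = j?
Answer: 13089879/19038325803481 - 12*√23/19038325803481 ≈ 6.8755e-7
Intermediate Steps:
E(D, p) = 9*D² (E(D, p) = (9*D)*D = 9*D²)
V = -75 (V = -2 - 1*73 = -2 - 73 = -75)
l(r) = -5 + √(531 + r)/3 (l(r) = -5 + √(r + 531)/3 = -5 + √(531 + r)/3)
1/(l((V - 109) + 21) + E(-402, 814)) = 1/((-5 + √(531 + ((-75 - 109) + 21))/3) + 9*(-402)²) = 1/((-5 + √(531 + (-184 + 21))/3) + 9*161604) = 1/((-5 + √(531 - 163)/3) + 1454436) = 1/((-5 + √368/3) + 1454436) = 1/((-5 + (4*√23)/3) + 1454436) = 1/((-5 + 4*√23/3) + 1454436) = 1/(1454431 + 4*√23/3)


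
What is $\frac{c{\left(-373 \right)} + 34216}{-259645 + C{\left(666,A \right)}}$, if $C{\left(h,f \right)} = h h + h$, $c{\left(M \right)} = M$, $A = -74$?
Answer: $\frac{33843}{184577} \approx 0.18335$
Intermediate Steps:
$C{\left(h,f \right)} = h + h^{2}$ ($C{\left(h,f \right)} = h^{2} + h = h + h^{2}$)
$\frac{c{\left(-373 \right)} + 34216}{-259645 + C{\left(666,A \right)}} = \frac{-373 + 34216}{-259645 + 666 \left(1 + 666\right)} = \frac{33843}{-259645 + 666 \cdot 667} = \frac{33843}{-259645 + 444222} = \frac{33843}{184577}$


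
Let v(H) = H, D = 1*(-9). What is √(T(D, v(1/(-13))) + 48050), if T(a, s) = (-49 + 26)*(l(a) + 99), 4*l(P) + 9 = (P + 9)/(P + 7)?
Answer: √183299/2 ≈ 214.07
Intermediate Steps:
l(P) = -9/4 + (9 + P)/(4*(7 + P)) (l(P) = -9/4 + ((P + 9)/(P + 7))/4 = -9/4 + ((9 + P)/(7 + P))/4 = -9/4 + (9 + P)/(4*(7 + P)))
D = -9
T(a, s) = -2277 - 23*(-27 - 4*a)/(2*(7 + a)) (T(a, s) = (-49 + 26)*((-27 - 4*a)/(2*(7 + a)) + 99) = -23*(99 + (-27 - 4*a)/(2*(7 + a))) = -2277 - 23*(-27 - 4*a)/(2*(7 + a)))
√(T(D, v(1/(-13))) + 48050) = √(23*(-1359 - 194*(-9))/(2*(7 - 9)) + 48050) = √((23/2)*(-1359 + 1746)/(-2) + 48050) = √((23/2)*(-½)*387 + 48050) = √(-8901/4 + 48050) = √(183299/4) = √183299/2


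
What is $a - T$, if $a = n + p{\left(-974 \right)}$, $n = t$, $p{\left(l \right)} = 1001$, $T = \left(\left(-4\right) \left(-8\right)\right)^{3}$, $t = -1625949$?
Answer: $-1657716$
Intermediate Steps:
$T = 32768$ ($T = 32^{3} = 32768$)
$n = -1625949$
$a = -1624948$ ($a = -1625949 + 1001 = -1624948$)
$a - T = -1624948 - 32768 = -1657716$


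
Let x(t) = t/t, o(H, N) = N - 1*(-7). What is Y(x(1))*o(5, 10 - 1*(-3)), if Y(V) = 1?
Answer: 20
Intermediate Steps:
o(H, N) = 7 + N (o(H, N) = N + 7 = 7 + N)
x(t) = 1
Y(x(1))*o(5, 10 - 1*(-3)) = 1*(7 + (10 - 1*(-3))) = 1*(7 + (10 + 3)) = 1*(7 + 13) = 1*20 = 20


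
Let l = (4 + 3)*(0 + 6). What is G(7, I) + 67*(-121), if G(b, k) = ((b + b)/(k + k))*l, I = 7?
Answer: -8065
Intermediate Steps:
l = 42 (l = 7*6 = 42)
G(b, k) = 42*b/k (G(b, k) = ((b + b)/(k + k))*42 = ((2*b)/((2*k)))*42 = ((2*b)*(1/(2*k)))*42 = (b/k)*42 = 42*b/k)
G(7, I) + 67*(-121) = 42*7/7 + 67*(-121) = 42*7*(⅐) - 8107 = 42 - 8107 = -8065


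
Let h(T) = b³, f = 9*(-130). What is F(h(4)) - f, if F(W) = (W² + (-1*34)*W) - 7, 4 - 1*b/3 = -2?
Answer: 33815099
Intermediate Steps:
b = 18 (b = 12 - 3*(-2) = 12 + 6 = 18)
f = -1170
h(T) = 5832 (h(T) = 18³ = 5832)
F(W) = -7 + W² - 34*W (F(W) = (W² - 34*W) - 7 = -7 + W² - 34*W)
F(h(4)) - f = (-7 + 5832² - 34*5832) - 1*(-1170) = (-7 + 34012224 - 198288) + 1170 = 33813929 + 1170 = 33815099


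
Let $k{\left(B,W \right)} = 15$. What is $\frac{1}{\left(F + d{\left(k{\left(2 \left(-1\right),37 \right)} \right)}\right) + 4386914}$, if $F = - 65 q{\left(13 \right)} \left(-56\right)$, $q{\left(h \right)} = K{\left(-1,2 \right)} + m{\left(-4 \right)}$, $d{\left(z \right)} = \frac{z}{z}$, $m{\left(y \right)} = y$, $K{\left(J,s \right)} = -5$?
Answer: $\frac{1}{4354155} \approx 2.2967 \cdot 10^{-7}$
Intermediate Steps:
$d{\left(z \right)} = 1$
$q{\left(h \right)} = -9$ ($q{\left(h \right)} = -5 - 4 = -9$)
$F = -32760$ ($F = \left(-65\right) \left(-9\right) \left(-56\right) = 585 \left(-56\right) = -32760$)
$\frac{1}{\left(F + d{\left(k{\left(2 \left(-1\right),37 \right)} \right)}\right) + 4386914} = \frac{1}{\left(-32760 + 1\right) + 4386914} = \frac{1}{-32759 + 4386914} = \frac{1}{4354155}$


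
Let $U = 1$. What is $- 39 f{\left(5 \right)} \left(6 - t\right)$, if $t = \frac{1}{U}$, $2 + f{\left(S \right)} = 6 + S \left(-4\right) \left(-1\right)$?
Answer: $-4680$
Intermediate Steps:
$f{\left(S \right)} = 4 + 4 S$ ($f{\left(S \right)} = -2 + \left(6 + S \left(-4\right) \left(-1\right)\right) = -2 + \left(6 + - 4 S \left(-1\right)\right) = -2 + \left(6 + 4 S\right) = 4 + 4 S$)
$t = 1$ ($t = 1^{-1} = 1$)
$- 39 f{\left(5 \right)} \left(6 - t\right) = - 39 \left(4 + 4 \cdot 5\right) \left(6 - 1\right) = - 39 \left(4 + 20\right) \left(6 - 1\right) = \left(-39\right) 24 \cdot 5 = \left(-936\right) 5 = -4680$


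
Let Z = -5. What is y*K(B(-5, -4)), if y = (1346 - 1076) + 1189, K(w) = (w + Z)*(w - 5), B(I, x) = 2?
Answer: 13131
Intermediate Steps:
K(w) = (-5 + w)² (K(w) = (w - 5)*(w - 5) = (-5 + w)*(-5 + w) = (-5 + w)²)
y = 1459 (y = 270 + 1189 = 1459)
y*K(B(-5, -4)) = 1459*(25 + 2² - 10*2) = 1459*(25 + 4 - 20) = 1459*9 = 13131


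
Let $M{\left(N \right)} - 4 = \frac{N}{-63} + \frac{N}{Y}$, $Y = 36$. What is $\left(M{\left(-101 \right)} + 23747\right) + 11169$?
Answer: $\frac{2933179}{84} \approx 34919.0$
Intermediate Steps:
$M{\left(N \right)} = 4 + \frac{N}{84}$ ($M{\left(N \right)} = 4 + \left(\frac{N}{-63} + \frac{N}{36}\right) = 4 + \left(N \left(- \frac{1}{63}\right) + N \frac{1}{36}\right) = 4 + \left(- \frac{N}{63} + \frac{N}{36}\right) = 4 + \frac{N}{84}$)
$\left(M{\left(-101 \right)} + 23747\right) + 11169 = \left(\left(4 + \frac{1}{84} \left(-101\right)\right) + 23747\right) + 11169 = \left(\left(4 - \frac{101}{84}\right) + 23747\right) + 11169 = \left(\frac{235}{84} + 23747\right) + 11169 = \frac{1994983}{84} + 11169 = \frac{2933179}{84}$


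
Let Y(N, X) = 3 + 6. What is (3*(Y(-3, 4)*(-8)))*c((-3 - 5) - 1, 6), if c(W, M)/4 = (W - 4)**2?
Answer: -146016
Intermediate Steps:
Y(N, X) = 9
c(W, M) = 4*(-4 + W)**2 (c(W, M) = 4*(W - 4)**2 = 4*(-4 + W)**2)
(3*(Y(-3, 4)*(-8)))*c((-3 - 5) - 1, 6) = (3*(9*(-8)))*(4*(-4 + ((-3 - 5) - 1))**2) = (3*(-72))*(4*(-4 + (-8 - 1))**2) = -864*(-4 - 9)**2 = -864*(-13)**2 = -864*169 = -216*676 = -146016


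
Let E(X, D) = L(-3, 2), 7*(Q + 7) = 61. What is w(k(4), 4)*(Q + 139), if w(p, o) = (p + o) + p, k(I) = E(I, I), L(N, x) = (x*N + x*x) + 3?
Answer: 5910/7 ≈ 844.29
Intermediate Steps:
Q = 12/7 (Q = -7 + (⅐)*61 = -7 + 61/7 = 12/7 ≈ 1.7143)
L(N, x) = 3 + x² + N*x (L(N, x) = (N*x + x²) + 3 = (x² + N*x) + 3 = 3 + x² + N*x)
E(X, D) = 1 (E(X, D) = 3 + 2² - 3*2 = 3 + 4 - 6 = 1)
k(I) = 1
w(p, o) = o + 2*p (w(p, o) = (o + p) + p = o + 2*p)
w(k(4), 4)*(Q + 139) = (4 + 2*1)*(12/7 + 139) = (4 + 2)*(985/7) = 6*(985/7) = 5910/7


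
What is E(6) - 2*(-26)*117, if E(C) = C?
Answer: 6090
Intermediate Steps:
E(6) - 2*(-26)*117 = 6 - 2*(-26)*117 = 6 + 52*117 = 6 + 6084 = 6090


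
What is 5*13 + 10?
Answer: 75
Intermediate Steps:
5*13 + 10 = 65 + 10 = 75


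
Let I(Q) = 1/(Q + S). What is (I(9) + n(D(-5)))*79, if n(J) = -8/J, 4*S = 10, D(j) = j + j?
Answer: 8058/115 ≈ 70.070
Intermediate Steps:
D(j) = 2*j
S = 5/2 (S = (1/4)*10 = 5/2 ≈ 2.5000)
I(Q) = 1/(5/2 + Q) (I(Q) = 1/(Q + 5/2) = 1/(5/2 + Q))
(I(9) + n(D(-5)))*79 = (2/(5 + 2*9) - 8/(2*(-5)))*79 = (2/(5 + 18) - 8/(-10))*79 = (2/23 - 8*(-1/10))*79 = (2*(1/23) + 4/5)*79 = (2/23 + 4/5)*79 = (102/115)*79 = 8058/115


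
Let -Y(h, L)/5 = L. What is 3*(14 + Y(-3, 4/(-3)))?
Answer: 62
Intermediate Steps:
Y(h, L) = -5*L
3*(14 + Y(-3, 4/(-3))) = 3*(14 - 20/(-3)) = 3*(14 - 20*(-1)/3) = 3*(14 - 5*(-4/3)) = 3*(14 + 20/3) = 3*(62/3) = 62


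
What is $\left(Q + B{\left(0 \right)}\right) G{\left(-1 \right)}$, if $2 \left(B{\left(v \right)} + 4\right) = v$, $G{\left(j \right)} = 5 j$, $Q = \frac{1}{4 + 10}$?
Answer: $\frac{275}{14} \approx 19.643$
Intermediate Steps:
$Q = \frac{1}{14} \approx 0.071429$
$B{\left(v \right)} = -4 + \frac{v}{2}$
$\left(Q + B{\left(0 \right)}\right) G{\left(-1 \right)} = \left(\frac{1}{14} + \left(-4 + \frac{1}{2} \cdot 0\right)\right) 5 \left(-1\right) = \left(\frac{1}{14} + \left(-4 + 0\right)\right) \left(-5\right) = \left(\frac{1}{14} - 4\right) \left(-5\right) = \left(- \frac{55}{14}\right) \left(-5\right) = \frac{275}{14}$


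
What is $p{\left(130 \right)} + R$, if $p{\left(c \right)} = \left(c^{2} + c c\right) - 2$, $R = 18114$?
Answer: $51912$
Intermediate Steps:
$p{\left(c \right)} = -2 + 2 c^{2}$ ($p{\left(c \right)} = \left(c^{2} + c^{2}\right) - 2 = 2 c^{2} - 2 = -2 + 2 c^{2}$)
$p{\left(130 \right)} + R = \left(-2 + 2 \cdot 130^{2}\right) + 18114 = \left(-2 + 2 \cdot 16900\right) + 18114 = \left(-2 + 33800\right) + 18114 = 33798 + 18114 = 51912$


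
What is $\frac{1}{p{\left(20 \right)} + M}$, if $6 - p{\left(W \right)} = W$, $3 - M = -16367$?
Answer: $\frac{1}{16356} \approx 6.114 \cdot 10^{-5}$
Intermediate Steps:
$M = 16370$ ($M = 3 - -16367 = 3 + 16367 = 16370$)
$p{\left(W \right)} = 6 - W$
$\frac{1}{p{\left(20 \right)} + M} = \frac{1}{\left(6 - 20\right) + 16370} = \frac{1}{-14 + 16370} = \frac{1}{16356}$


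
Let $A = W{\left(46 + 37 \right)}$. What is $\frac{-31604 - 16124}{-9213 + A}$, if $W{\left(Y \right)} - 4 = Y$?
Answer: $\frac{23864}{4563} \approx 5.2299$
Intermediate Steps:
$W{\left(Y \right)} = 4 + Y$
$A = 87$ ($A = 4 + \left(46 + 37\right) = 4 + 83 = 87$)
$\frac{-31604 - 16124}{-9213 + A} = \frac{-31604 - 16124}{-9213 + 87} = - \frac{47728}{-9126} = \left(-47728\right) \left(- \frac{1}{9126}\right) = \frac{23864}{4563}$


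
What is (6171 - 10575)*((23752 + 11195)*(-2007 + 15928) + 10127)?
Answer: -2142578210856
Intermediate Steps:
(6171 - 10575)*((23752 + 11195)*(-2007 + 15928) + 10127) = -4404*(34947*13921 + 10127) = -4404*(486497187 + 10127) = -4404*486507314 = -2142578210856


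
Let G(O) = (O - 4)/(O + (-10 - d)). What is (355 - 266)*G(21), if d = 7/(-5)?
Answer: 7565/62 ≈ 122.02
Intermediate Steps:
d = -7/5 (d = 7*(-⅕) = -7/5 ≈ -1.4000)
G(O) = (-4 + O)/(-43/5 + O) (G(O) = (O - 4)/(O + (-10 - 1*(-7/5))) = (-4 + O)/(O + (-10 + 7/5)) = (-4 + O)/(O - 43/5) = (-4 + O)/(-43/5 + O))
(355 - 266)*G(21) = (355 - 266)*(5*(-4 + 21)/(-43 + 5*21)) = 89*(5*17/(-43 + 105)) = 89*(5*17/62) = 89*(5*(1/62)*17) = 89*(85/62) = 7565/62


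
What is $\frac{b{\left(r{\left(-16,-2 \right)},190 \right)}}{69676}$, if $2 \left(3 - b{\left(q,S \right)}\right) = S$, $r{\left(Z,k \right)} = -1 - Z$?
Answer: $- \frac{23}{17419} \approx -0.0013204$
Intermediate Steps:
$b{\left(q,S \right)} = 3 - \frac{S}{2}$
$\frac{b{\left(r{\left(-16,-2 \right)},190 \right)}}{69676} = \frac{3 - 95}{69676} = \left(3 - 95\right) \frac{1}{69676} = \left(-92\right) \frac{1}{69676} = - \frac{23}{17419}$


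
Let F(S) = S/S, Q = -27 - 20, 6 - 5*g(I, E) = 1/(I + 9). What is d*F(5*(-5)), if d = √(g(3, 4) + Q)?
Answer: I*√41235/30 ≈ 6.7688*I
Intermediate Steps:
g(I, E) = 6/5 - 1/(5*(9 + I)) (g(I, E) = 6/5 - 1/(5*(I + 9)) = 6/5 - 1/(5*(9 + I)))
Q = -47
F(S) = 1
d = I*√41235/30 (d = √((53 + 6*3)/(5*(9 + 3)) - 47) = √((⅕)*(53 + 18)/12 - 47) = √((⅕)*(1/12)*71 - 47) = √(71/60 - 47) = √(-2749/60) = I*√41235/30 ≈ 6.7688*I)
d*F(5*(-5)) = (I*√41235/30)*1 = I*√41235/30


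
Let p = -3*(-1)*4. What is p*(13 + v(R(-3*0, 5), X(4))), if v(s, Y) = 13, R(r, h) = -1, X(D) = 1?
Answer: 312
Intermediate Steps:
p = 12 (p = 3*4 = 12)
p*(13 + v(R(-3*0, 5), X(4))) = 12*(13 + 13) = 12*26 = 312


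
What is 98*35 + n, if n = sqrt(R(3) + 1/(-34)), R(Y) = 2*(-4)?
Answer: 3430 + I*sqrt(9282)/34 ≈ 3430.0 + 2.8336*I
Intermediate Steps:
R(Y) = -8
n = I*sqrt(9282)/34 (n = sqrt(-8 + 1/(-34)) = sqrt(-8 - 1/34) = sqrt(-273/34) = I*sqrt(9282)/34 ≈ 2.8336*I)
98*35 + n = 98*35 + I*sqrt(9282)/34 = 3430 + I*sqrt(9282)/34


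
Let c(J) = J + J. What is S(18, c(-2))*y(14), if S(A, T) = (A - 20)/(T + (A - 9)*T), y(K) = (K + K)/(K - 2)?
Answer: 7/60 ≈ 0.11667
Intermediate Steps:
c(J) = 2*J
y(K) = 2*K/(-2 + K) (y(K) = (2*K)/(-2 + K) = 2*K/(-2 + K))
S(A, T) = (-20 + A)/(T + T*(-9 + A)) (S(A, T) = (-20 + A)/(T + (-9 + A)*T) = (-20 + A)/(T + T*(-9 + A)))
S(18, c(-2))*y(14) = ((-20 + 18)/(((2*(-2)))*(-8 + 18)))*(2*14/(-2 + 14)) = (-2/(-4*10))*(2*14/12) = (-1/4*1/10*(-2))*(2*14*(1/12)) = (1/20)*(7/3) = 7/60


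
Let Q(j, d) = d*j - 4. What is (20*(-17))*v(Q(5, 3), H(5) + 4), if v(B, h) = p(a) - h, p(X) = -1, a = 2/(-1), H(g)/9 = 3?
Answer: 10880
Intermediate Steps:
H(g) = 27 (H(g) = 9*3 = 27)
a = -2 (a = 2*(-1) = -2)
Q(j, d) = -4 + d*j
v(B, h) = -1 - h
(20*(-17))*v(Q(5, 3), H(5) + 4) = (20*(-17))*(-1 - (27 + 4)) = -340*(-1 - 1*31) = -340*(-1 - 31) = -340*(-32) = 10880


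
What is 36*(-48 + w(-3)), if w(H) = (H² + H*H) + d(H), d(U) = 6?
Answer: -864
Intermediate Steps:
w(H) = 6 + 2*H² (w(H) = (H² + H*H) + 6 = (H² + H²) + 6 = 2*H² + 6 = 6 + 2*H²)
36*(-48 + w(-3)) = 36*(-48 + (6 + 2*(-3)²)) = 36*(-48 + (6 + 2*9)) = 36*(-48 + (6 + 18)) = 36*(-48 + 24) = 36*(-24) = -864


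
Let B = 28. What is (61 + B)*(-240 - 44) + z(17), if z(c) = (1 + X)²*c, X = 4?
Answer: -24851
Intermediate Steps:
z(c) = 25*c (z(c) = (1 + 4)²*c = 5²*c = 25*c)
(61 + B)*(-240 - 44) + z(17) = (61 + 28)*(-240 - 44) + 25*17 = 89*(-284) + 425 = -25276 + 425 = -24851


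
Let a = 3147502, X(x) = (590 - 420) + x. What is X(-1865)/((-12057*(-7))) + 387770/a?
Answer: 4565397390/44274336883 ≈ 0.10312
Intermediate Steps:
X(x) = 170 + x
X(-1865)/((-12057*(-7))) + 387770/a = (170 - 1865)/((-12057*(-7))) + 387770/3147502 = -1695/84399 + 387770*(1/3147502) = -1695*1/84399 + 193885/1573751 = -565/28133 + 193885/1573751 = 4565397390/44274336883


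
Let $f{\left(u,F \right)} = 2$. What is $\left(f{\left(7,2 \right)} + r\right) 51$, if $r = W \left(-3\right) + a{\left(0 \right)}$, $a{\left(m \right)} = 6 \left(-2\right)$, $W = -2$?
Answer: $-204$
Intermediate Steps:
$a{\left(m \right)} = -12$
$r = -6$ ($r = \left(-2\right) \left(-3\right) - 12 = 6 - 12 = -6$)
$\left(f{\left(7,2 \right)} + r\right) 51 = \left(2 - 6\right) 51 = \left(-4\right) 51 = -204$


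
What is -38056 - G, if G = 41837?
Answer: -79893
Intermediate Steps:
-38056 - G = -38056 - 1*41837 = -38056 - 41837 = -79893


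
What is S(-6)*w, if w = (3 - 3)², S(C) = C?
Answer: 0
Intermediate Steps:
w = 0 (w = 0² = 0)
S(-6)*w = -6*0 = 0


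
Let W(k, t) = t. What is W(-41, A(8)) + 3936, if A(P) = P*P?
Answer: 4000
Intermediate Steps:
A(P) = P²
W(-41, A(8)) + 3936 = 8² + 3936 = 64 + 3936 = 4000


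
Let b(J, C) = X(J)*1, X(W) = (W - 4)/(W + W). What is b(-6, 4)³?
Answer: 125/216 ≈ 0.57870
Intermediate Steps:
X(W) = (-4 + W)/(2*W) (X(W) = (-4 + W)/((2*W)) = (-4 + W)*(1/(2*W)) = (-4 + W)/(2*W))
b(J, C) = (-4 + J)/(2*J) (b(J, C) = ((-4 + J)/(2*J))*1 = (-4 + J)/(2*J))
b(-6, 4)³ = ((½)*(-4 - 6)/(-6))³ = ((½)*(-⅙)*(-10))³ = (⅚)³ = 125/216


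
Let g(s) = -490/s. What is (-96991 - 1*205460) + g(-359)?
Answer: -108579419/359 ≈ -3.0245e+5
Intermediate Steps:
(-96991 - 1*205460) + g(-359) = (-96991 - 1*205460) - 490/(-359) = (-96991 - 205460) - 490*(-1/359) = -302451 + 490/359 = -108579419/359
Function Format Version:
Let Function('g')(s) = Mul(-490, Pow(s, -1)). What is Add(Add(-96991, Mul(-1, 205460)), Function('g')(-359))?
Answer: Rational(-108579419, 359) ≈ -3.0245e+5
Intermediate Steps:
Add(Add(-96991, Mul(-1, 205460)), Function('g')(-359)) = Add(Add(-96991, Mul(-1, 205460)), Mul(-490, Pow(-359, -1))) = Add(Add(-96991, -205460), Mul(-490, Rational(-1, 359))) = Add(-302451, Rational(490, 359)) = Rational(-108579419, 359)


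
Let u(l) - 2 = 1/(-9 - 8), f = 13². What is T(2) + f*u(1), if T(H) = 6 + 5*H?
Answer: 5849/17 ≈ 344.06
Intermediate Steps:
f = 169
u(l) = 33/17 (u(l) = 2 + 1/(-9 - 8) = 2 + 1/(-17) = 2 - 1/17 = 33/17)
T(2) + f*u(1) = (6 + 5*2) + 169*(33/17) = (6 + 10) + 5577/17 = 16 + 5577/17 = 5849/17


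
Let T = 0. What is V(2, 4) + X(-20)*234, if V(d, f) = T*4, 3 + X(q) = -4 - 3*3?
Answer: -3744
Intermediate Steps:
X(q) = -16 (X(q) = -3 + (-4 - 3*3) = -3 + (-4 - 9) = -3 - 13 = -16)
V(d, f) = 0 (V(d, f) = 0*4 = 0)
V(2, 4) + X(-20)*234 = 0 - 16*234 = 0 - 3744 = -3744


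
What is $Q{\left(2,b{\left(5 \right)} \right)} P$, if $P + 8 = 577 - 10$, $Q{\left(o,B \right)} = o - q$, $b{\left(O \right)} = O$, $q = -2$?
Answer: $2236$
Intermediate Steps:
$Q{\left(o,B \right)} = 2 + o$ ($Q{\left(o,B \right)} = o - -2 = o + 2 = 2 + o$)
$P = 559$ ($P = -8 + \left(577 - 10\right) = -8 + 567 = 559$)
$Q{\left(2,b{\left(5 \right)} \right)} P = \left(2 + 2\right) 559 = 4 \cdot 559 = 2236$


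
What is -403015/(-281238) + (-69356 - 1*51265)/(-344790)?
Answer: 4802187518/2693556945 ≈ 1.7828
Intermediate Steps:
-403015/(-281238) + (-69356 - 1*51265)/(-344790) = -403015*(-1/281238) + (-69356 - 51265)*(-1/344790) = 403015/281238 - 120621*(-1/344790) = 403015/281238 + 40207/114930 = 4802187518/2693556945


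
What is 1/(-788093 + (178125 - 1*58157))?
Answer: -1/668125 ≈ -1.4967e-6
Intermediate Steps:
1/(-788093 + (178125 - 1*58157)) = 1/(-788093 + (178125 - 58157)) = 1/(-788093 + 119968) = 1/(-668125) = -1/668125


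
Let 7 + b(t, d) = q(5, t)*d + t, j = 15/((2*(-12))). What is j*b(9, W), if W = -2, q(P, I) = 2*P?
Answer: 45/4 ≈ 11.250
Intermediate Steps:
j = -5/8 (j = 15/(-24) = 15*(-1/24) = -5/8 ≈ -0.62500)
b(t, d) = -7 + t + 10*d (b(t, d) = -7 + ((2*5)*d + t) = -7 + (10*d + t) = -7 + (t + 10*d) = -7 + t + 10*d)
j*b(9, W) = -5*(-7 + 9 + 10*(-2))/8 = -5*(-7 + 9 - 20)/8 = -5/8*(-18) = 45/4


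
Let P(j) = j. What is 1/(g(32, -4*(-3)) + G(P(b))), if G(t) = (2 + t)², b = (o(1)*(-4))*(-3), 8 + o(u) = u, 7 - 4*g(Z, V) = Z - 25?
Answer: 1/6724 ≈ 0.00014872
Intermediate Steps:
g(Z, V) = 8 - Z/4 (g(Z, V) = 7/4 - (Z - 25)/4 = 7/4 - (-25 + Z)/4 = 7/4 + (25/4 - Z/4) = 8 - Z/4)
o(u) = -8 + u
b = -84 (b = ((-8 + 1)*(-4))*(-3) = -7*(-4)*(-3) = 28*(-3) = -84)
1/(g(32, -4*(-3)) + G(P(b))) = 1/((8 - ¼*32) + (2 - 84)²) = 1/((8 - 8) + (-82)²) = 1/(0 + 6724) = 1/6724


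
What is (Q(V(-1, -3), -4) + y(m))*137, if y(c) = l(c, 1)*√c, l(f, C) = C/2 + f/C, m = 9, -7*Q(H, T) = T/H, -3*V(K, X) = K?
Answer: 57951/14 ≈ 4139.4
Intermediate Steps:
V(K, X) = -K/3
Q(H, T) = -T/(7*H)
l(f, C) = C/2 + f/C (l(f, C) = C*(½) + f/C = C/2 + f/C)
y(c) = √c*(½ + c) (y(c) = ((½)*1 + c/1)*√c = (½ + c*1)*√c = (½ + c)*√c = √c*(½ + c))
(Q(V(-1, -3), -4) + y(m))*137 = (-⅐*(-4)/(-⅓*(-1)) + √9*(½ + 9))*137 = (-⅐*(-4)/⅓ + 3*(19/2))*137 = (-⅐*(-4)*3 + 57/2)*137 = (12/7 + 57/2)*137 = (423/14)*137 = 57951/14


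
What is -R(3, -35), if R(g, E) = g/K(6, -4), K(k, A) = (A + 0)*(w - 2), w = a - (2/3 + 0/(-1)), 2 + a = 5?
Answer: 9/4 ≈ 2.2500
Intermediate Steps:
a = 3 (a = -2 + 5 = 3)
w = 7/3 (w = 3 - (2/3 + 0/(-1)) = 3 - (2*(1/3) + 0*(-1)) = 3 - (2/3 + 0) = 3 - 1*2/3 = 3 - 2/3 = 7/3 ≈ 2.3333)
K(k, A) = A/3 (K(k, A) = (A + 0)*(7/3 - 2) = A*(1/3) = A/3)
R(g, E) = -3*g/4 (R(g, E) = g/(((1/3)*(-4))) = g/(-4/3) = g*(-3/4) = -3*g/4)
-R(3, -35) = -(-3)*3/4 = -1*(-9/4) = 9/4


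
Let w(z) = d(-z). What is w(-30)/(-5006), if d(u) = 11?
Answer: -11/5006 ≈ -0.0021974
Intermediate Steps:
w(z) = 11
w(-30)/(-5006) = 11/(-5006) = 11*(-1/5006) = -11/5006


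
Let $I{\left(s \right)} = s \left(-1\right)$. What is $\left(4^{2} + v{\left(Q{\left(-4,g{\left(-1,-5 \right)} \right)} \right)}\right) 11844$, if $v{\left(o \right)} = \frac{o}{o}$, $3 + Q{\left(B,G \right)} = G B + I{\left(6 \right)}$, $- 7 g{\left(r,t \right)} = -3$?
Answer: $201348$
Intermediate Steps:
$I{\left(s \right)} = - s$
$g{\left(r,t \right)} = \frac{3}{7}$ ($g{\left(r,t \right)} = \left(- \frac{1}{7}\right) \left(-3\right) = \frac{3}{7}$)
$Q{\left(B,G \right)} = -9 + B G$ ($Q{\left(B,G \right)} = -3 + \left(G B - 6\right) = -3 + \left(B G - 6\right) = -3 + \left(-6 + B G\right) = -9 + B G$)
$v{\left(o \right)} = 1$
$\left(4^{2} + v{\left(Q{\left(-4,g{\left(-1,-5 \right)} \right)} \right)}\right) 11844 = \left(4^{2} + 1\right) 11844 = \left(16 + 1\right) 11844 = 17 \cdot 11844 = 201348$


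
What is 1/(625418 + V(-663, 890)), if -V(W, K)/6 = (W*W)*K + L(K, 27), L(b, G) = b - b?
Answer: -1/2346673042 ≈ -4.2614e-10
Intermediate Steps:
L(b, G) = 0
V(W, K) = -6*K*W² (V(W, K) = -6*((W*W)*K + 0) = -6*(W²*K + 0) = -6*(K*W² + 0) = -6*K*W²)
1/(625418 + V(-663, 890)) = 1/(625418 - 6*890*(-663)²) = 1/(625418 - 6*890*439569) = 1/(625418 - 2347298460) = 1/(-2346673042) = -1/2346673042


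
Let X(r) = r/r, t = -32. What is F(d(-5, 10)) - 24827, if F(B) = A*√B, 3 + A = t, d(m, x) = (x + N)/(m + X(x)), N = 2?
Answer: -24827 - 35*I*√3 ≈ -24827.0 - 60.622*I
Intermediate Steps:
X(r) = 1
d(m, x) = (2 + x)/(1 + m) (d(m, x) = (x + 2)/(m + 1) = (2 + x)/(1 + m))
A = -35 (A = -3 - 32 = -35)
F(B) = -35*√B
F(d(-5, 10)) - 24827 = -35*√(2 + 10)*(I/2) - 24827 = -35*2*√3*(I/2) - 24827 = -35*I*√3 - 24827 = -24827 - 35*I*√3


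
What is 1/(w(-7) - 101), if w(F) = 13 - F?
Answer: -1/81 ≈ -0.012346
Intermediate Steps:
1/(w(-7) - 101) = 1/((13 - 1*(-7)) - 101) = 1/((13 + 7) - 101) = 1/(20 - 101) = 1/(-81) = -1/81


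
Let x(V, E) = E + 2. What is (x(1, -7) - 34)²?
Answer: 1521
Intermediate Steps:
x(V, E) = 2 + E
(x(1, -7) - 34)² = ((2 - 7) - 34)² = (-5 - 34)² = (-39)² = 1521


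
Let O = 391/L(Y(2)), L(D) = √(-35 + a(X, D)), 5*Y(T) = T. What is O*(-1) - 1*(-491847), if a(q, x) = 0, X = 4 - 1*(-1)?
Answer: 491847 + 391*I*√35/35 ≈ 4.9185e+5 + 66.091*I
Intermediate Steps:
Y(T) = T/5
X = 5 (X = 4 + 1 = 5)
L(D) = I*√35 (L(D) = √(-35 + 0) = √(-35) = I*√35)
O = -391*I*√35/35 (O = 391/((I*√35)) = 391*(-I*√35/35) = -391*I*√35/35 ≈ -66.091*I)
O*(-1) - 1*(-491847) = -391*I*√35/35*(-1) - 1*(-491847) = 391*I*√35/35 + 491847 = 491847 + 391*I*√35/35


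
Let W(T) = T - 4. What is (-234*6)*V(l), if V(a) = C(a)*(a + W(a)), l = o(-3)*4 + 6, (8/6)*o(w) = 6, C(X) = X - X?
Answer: 0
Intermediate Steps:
C(X) = 0
o(w) = 9/2 (o(w) = (¾)*6 = 9/2)
l = 24 (l = (9/2)*4 + 6 = 18 + 6 = 24)
W(T) = -4 + T
V(a) = 0 (V(a) = 0*(a + (-4 + a)) = 0*(-4 + 2*a) = 0)
(-234*6)*V(l) = -234*6*0 = -1*1404*0 = -1404*0 = 0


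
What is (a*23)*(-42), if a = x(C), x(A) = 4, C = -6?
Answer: -3864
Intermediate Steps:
a = 4
(a*23)*(-42) = (4*23)*(-42) = 92*(-42) = -3864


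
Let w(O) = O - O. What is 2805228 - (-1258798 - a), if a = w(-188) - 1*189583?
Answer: 3874443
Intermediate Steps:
w(O) = 0
a = -189583 (a = 0 - 1*189583 = 0 - 189583 = -189583)
2805228 - (-1258798 - a) = 2805228 - (-1258798 - 1*(-189583)) = 2805228 - (-1258798 + 189583) = 2805228 - 1*(-1069215) = 2805228 + 1069215 = 3874443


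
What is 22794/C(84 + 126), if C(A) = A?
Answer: 3799/35 ≈ 108.54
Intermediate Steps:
22794/C(84 + 126) = 22794/(84 + 126) = 22794/210 = 22794*(1/210) = 3799/35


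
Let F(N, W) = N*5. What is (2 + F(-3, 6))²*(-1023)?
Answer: -172887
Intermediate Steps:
F(N, W) = 5*N
(2 + F(-3, 6))²*(-1023) = (2 + 5*(-3))²*(-1023) = (2 - 15)²*(-1023) = (-13)²*(-1023) = 169*(-1023) = -172887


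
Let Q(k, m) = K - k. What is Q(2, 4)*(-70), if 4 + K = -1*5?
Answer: 770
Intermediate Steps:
K = -9 (K = -4 - 1*5 = -4 - 5 = -9)
Q(k, m) = -9 - k
Q(2, 4)*(-70) = (-9 - 1*2)*(-70) = (-9 - 2)*(-70) = -11*(-70) = 770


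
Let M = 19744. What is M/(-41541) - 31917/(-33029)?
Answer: 673739521/1372057689 ≈ 0.49104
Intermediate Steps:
M/(-41541) - 31917/(-33029) = 19744/(-41541) - 31917/(-33029) = 19744*(-1/41541) - 31917*(-1/33029) = -19744/41541 + 31917/33029 = 673739521/1372057689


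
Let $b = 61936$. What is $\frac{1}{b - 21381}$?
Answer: $\frac{1}{40555} \approx 2.4658 \cdot 10^{-5}$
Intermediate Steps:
$\frac{1}{b - 21381} = \frac{1}{61936 - 21381} = \frac{1}{40555}$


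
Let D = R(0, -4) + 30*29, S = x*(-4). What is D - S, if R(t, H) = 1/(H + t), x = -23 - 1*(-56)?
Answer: 4007/4 ≈ 1001.8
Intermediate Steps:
x = 33 (x = -23 + 56 = 33)
S = -132 (S = 33*(-4) = -132)
D = 3479/4 (D = 1/(-4 + 0) + 30*29 = 1/(-4) + 870 = -¼ + 870 = 3479/4 ≈ 869.75)
D - S = 3479/4 - 1*(-132) = 3479/4 + 132 = 4007/4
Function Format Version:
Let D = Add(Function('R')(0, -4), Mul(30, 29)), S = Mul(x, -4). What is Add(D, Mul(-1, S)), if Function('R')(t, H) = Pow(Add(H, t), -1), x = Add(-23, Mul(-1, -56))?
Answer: Rational(4007, 4) ≈ 1001.8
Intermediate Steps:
x = 33 (x = Add(-23, 56) = 33)
S = -132 (S = Mul(33, -4) = -132)
D = Rational(3479, 4) (D = Add(Pow(Add(-4, 0), -1), Mul(30, 29)) = Add(Pow(-4, -1), 870) = Add(Rational(-1, 4), 870) = Rational(3479, 4) ≈ 869.75)
Add(D, Mul(-1, S)) = Add(Rational(3479, 4), Mul(-1, -132)) = Add(Rational(3479, 4), 132) = Rational(4007, 4)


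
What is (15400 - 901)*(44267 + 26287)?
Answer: 1022962446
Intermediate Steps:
(15400 - 901)*(44267 + 26287) = 14499*70554 = 1022962446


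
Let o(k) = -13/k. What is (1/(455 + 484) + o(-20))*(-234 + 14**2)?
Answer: -232313/9390 ≈ -24.740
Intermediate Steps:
(1/(455 + 484) + o(-20))*(-234 + 14**2) = (1/(455 + 484) - 13/(-20))*(-234 + 14**2) = (1/939 - 13*(-1/20))*(-234 + 196) = (1/939 + 13/20)*(-38) = (12227/18780)*(-38) = -232313/9390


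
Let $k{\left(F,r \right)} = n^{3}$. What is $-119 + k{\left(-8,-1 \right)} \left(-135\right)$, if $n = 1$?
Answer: $-254$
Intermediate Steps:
$k{\left(F,r \right)} = 1$ ($k{\left(F,r \right)} = 1^{3} = 1$)
$-119 + k{\left(-8,-1 \right)} \left(-135\right) = -119 + 1 \left(-135\right) = -119 - 135 = -254$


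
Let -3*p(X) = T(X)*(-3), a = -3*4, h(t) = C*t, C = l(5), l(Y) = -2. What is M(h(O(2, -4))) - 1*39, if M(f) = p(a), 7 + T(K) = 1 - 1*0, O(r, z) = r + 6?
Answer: -45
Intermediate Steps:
O(r, z) = 6 + r
T(K) = -6 (T(K) = -7 + (1 - 1*0) = -7 + (1 + 0) = -7 + 1 = -6)
C = -2
h(t) = -2*t
a = -12
p(X) = -6 (p(X) = -(-2)*(-3) = -1/3*18 = -6)
M(f) = -6
M(h(O(2, -4))) - 1*39 = -6 - 1*39 = -6 - 39 = -45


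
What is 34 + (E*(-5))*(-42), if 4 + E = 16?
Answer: 2554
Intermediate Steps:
E = 12 (E = -4 + 16 = 12)
34 + (E*(-5))*(-42) = 34 + (12*(-5))*(-42) = 34 - 60*(-42) = 34 + 2520 = 2554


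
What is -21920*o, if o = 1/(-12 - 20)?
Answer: 685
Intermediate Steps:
o = -1/32 (o = 1/(-32) = -1/32 ≈ -0.031250)
-21920*o = -21920*(-1/32) = 685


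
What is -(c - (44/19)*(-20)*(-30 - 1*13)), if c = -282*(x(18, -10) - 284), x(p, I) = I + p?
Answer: -1440968/19 ≈ -75840.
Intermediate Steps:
c = 77832 (c = -282*((-10 + 18) - 284) = -282*(8 - 284) = -282*(-276) = 77832)
-(c - (44/19)*(-20)*(-30 - 1*13)) = -(77832 - (44/19)*(-20)*(-30 - 1*13)) = -(77832 - (44*(1/19))*(-20)*(-30 - 13)) = -(77832 - (44/19)*(-20)*(-43)) = -(77832 - (-880)*(-43)/19) = -(77832 - 1*37840/19) = -(77832 - 37840/19) = -1*1440968/19 = -1440968/19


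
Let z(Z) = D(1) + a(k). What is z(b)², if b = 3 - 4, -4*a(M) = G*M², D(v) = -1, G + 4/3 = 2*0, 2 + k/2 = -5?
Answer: 37249/9 ≈ 4138.8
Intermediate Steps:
k = -14 (k = -4 + 2*(-5) = -4 - 10 = -14)
G = -4/3 (G = -4/3 + 2*0 = -4/3 + 0 = -4/3 ≈ -1.3333)
a(M) = M²/3 (a(M) = -(-1)*M²/3 = M²/3)
b = -1
z(Z) = 193/3 (z(Z) = -1 + (⅓)*(-14)² = -1 + (⅓)*196 = -1 + 196/3 = 193/3)
z(b)² = (193/3)² = 37249/9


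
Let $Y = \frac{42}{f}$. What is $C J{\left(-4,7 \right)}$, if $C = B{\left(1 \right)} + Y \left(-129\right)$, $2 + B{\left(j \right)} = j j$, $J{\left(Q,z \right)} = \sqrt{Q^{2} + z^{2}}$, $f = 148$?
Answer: $- \frac{2783 \sqrt{65}}{74} \approx -303.21$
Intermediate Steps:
$Y = \frac{21}{74}$ ($Y = \frac{42}{148} = 42 \cdot \frac{1}{148} = \frac{21}{74} \approx 0.28378$)
$B{\left(j \right)} = -2 + j^{2}$ ($B{\left(j \right)} = -2 + j j = -2 + j^{2}$)
$C = - \frac{2783}{74}$ ($C = \left(-2 + 1^{2}\right) + \frac{21}{74} \left(-129\right) = \left(-2 + 1\right) - \frac{2709}{74} = -1 - \frac{2709}{74} = - \frac{2783}{74} \approx -37.608$)
$C J{\left(-4,7 \right)} = - \frac{2783 \sqrt{\left(-4\right)^{2} + 7^{2}}}{74} = - \frac{2783 \sqrt{16 + 49}}{74} = - \frac{2783 \sqrt{65}}{74}$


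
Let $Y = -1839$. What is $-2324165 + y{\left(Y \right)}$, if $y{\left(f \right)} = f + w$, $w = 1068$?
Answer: $-2324936$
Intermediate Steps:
$y{\left(f \right)} = 1068 + f$ ($y{\left(f \right)} = f + 1068 = 1068 + f$)
$-2324165 + y{\left(Y \right)} = -2324165 + \left(1068 - 1839\right) = -2324165 - 771 = -2324936$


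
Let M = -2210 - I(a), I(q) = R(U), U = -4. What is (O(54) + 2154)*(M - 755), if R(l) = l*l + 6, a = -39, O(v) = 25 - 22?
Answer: -6442959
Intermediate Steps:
O(v) = 3
R(l) = 6 + l² (R(l) = l² + 6 = 6 + l²)
I(q) = 22 (I(q) = 6 + (-4)² = 6 + 16 = 22)
M = -2232 (M = -2210 - 1*22 = -2210 - 22 = -2232)
(O(54) + 2154)*(M - 755) = (3 + 2154)*(-2232 - 755) = 2157*(-2987) = -6442959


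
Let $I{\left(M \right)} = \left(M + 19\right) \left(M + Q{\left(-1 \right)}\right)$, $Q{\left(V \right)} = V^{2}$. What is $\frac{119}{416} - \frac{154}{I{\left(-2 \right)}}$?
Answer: $\frac{66087}{7072} \approx 9.3449$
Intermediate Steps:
$I{\left(M \right)} = \left(1 + M\right) \left(19 + M\right)$ ($I{\left(M \right)} = \left(M + 19\right) \left(M + \left(-1\right)^{2}\right) = \left(19 + M\right) \left(M + 1\right) = \left(19 + M\right) \left(1 + M\right) = \left(1 + M\right) \left(19 + M\right)$)
$\frac{119}{416} - \frac{154}{I{\left(-2 \right)}} = \frac{119}{416} - \frac{154}{19 + \left(-2\right)^{2} + 20 \left(-2\right)} = 119 \cdot \frac{1}{416} - \frac{154}{19 + 4 - 40} = \frac{119}{416} - \frac{154}{-17} = \frac{119}{416} - - \frac{154}{17} = \frac{119}{416} + \frac{154}{17} = \frac{66087}{7072}$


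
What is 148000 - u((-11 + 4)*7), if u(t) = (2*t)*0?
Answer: 148000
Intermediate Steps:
u(t) = 0
148000 - u((-11 + 4)*7) = 148000 - 1*0 = 148000 + 0 = 148000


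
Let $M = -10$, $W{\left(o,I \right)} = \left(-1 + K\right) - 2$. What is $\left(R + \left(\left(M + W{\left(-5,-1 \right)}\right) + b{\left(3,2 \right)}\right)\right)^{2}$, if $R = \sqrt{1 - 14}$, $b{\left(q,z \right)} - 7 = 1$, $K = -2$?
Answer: $\left(-7 + i \sqrt{13}\right)^{2} \approx 36.0 - 50.478 i$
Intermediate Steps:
$b{\left(q,z \right)} = 8$ ($b{\left(q,z \right)} = 7 + 1 = 8$)
$W{\left(o,I \right)} = -5$ ($W{\left(o,I \right)} = \left(-1 - 2\right) - 2 = -3 - 2 = -5$)
$R = i \sqrt{13}$ ($R = \sqrt{-13} = i \sqrt{13} \approx 3.6056 i$)
$\left(R + \left(\left(M + W{\left(-5,-1 \right)}\right) + b{\left(3,2 \right)}\right)\right)^{2} = \left(i \sqrt{13} + \left(\left(-10 - 5\right) + 8\right)\right)^{2} = \left(i \sqrt{13} + \left(-15 + 8\right)\right)^{2} = \left(i \sqrt{13} - 7\right)^{2} = \left(-7 + i \sqrt{13}\right)^{2}$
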